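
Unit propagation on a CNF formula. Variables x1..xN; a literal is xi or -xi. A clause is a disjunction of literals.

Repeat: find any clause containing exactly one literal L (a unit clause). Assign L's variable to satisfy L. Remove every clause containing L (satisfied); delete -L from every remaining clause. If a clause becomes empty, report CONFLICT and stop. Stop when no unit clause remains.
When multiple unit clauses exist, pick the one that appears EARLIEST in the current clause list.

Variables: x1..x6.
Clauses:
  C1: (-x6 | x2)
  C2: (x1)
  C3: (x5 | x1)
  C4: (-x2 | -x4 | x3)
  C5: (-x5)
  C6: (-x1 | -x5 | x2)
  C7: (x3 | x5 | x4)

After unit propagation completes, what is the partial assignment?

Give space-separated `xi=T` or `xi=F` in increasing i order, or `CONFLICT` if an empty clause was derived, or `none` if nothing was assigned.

Answer: x1=T x5=F

Derivation:
unit clause [1] forces x1=T; simplify:
  drop -1 from [-1, -5, 2] -> [-5, 2]
  satisfied 2 clause(s); 5 remain; assigned so far: [1]
unit clause [-5] forces x5=F; simplify:
  drop 5 from [3, 5, 4] -> [3, 4]
  satisfied 2 clause(s); 3 remain; assigned so far: [1, 5]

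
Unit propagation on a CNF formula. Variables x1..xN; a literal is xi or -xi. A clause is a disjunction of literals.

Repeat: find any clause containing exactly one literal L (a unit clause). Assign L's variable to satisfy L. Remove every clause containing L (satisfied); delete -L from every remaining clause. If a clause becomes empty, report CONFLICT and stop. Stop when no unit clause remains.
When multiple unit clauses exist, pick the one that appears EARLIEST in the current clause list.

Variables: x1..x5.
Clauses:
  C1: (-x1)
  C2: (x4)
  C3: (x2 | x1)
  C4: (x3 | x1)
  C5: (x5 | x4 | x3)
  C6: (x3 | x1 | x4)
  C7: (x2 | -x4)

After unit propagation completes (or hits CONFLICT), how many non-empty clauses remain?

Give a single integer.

Answer: 0

Derivation:
unit clause [-1] forces x1=F; simplify:
  drop 1 from [2, 1] -> [2]
  drop 1 from [3, 1] -> [3]
  drop 1 from [3, 1, 4] -> [3, 4]
  satisfied 1 clause(s); 6 remain; assigned so far: [1]
unit clause [4] forces x4=T; simplify:
  drop -4 from [2, -4] -> [2]
  satisfied 3 clause(s); 3 remain; assigned so far: [1, 4]
unit clause [2] forces x2=T; simplify:
  satisfied 2 clause(s); 1 remain; assigned so far: [1, 2, 4]
unit clause [3] forces x3=T; simplify:
  satisfied 1 clause(s); 0 remain; assigned so far: [1, 2, 3, 4]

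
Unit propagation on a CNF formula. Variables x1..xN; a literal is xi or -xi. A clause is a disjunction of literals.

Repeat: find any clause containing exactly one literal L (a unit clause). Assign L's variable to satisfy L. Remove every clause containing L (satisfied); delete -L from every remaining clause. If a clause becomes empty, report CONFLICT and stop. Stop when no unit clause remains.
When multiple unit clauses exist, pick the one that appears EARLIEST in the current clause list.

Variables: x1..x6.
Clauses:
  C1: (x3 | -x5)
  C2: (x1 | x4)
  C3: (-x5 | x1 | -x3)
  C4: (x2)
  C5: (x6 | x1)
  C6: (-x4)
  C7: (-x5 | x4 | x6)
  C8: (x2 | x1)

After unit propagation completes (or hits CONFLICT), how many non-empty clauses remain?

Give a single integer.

unit clause [2] forces x2=T; simplify:
  satisfied 2 clause(s); 6 remain; assigned so far: [2]
unit clause [-4] forces x4=F; simplify:
  drop 4 from [1, 4] -> [1]
  drop 4 from [-5, 4, 6] -> [-5, 6]
  satisfied 1 clause(s); 5 remain; assigned so far: [2, 4]
unit clause [1] forces x1=T; simplify:
  satisfied 3 clause(s); 2 remain; assigned so far: [1, 2, 4]

Answer: 2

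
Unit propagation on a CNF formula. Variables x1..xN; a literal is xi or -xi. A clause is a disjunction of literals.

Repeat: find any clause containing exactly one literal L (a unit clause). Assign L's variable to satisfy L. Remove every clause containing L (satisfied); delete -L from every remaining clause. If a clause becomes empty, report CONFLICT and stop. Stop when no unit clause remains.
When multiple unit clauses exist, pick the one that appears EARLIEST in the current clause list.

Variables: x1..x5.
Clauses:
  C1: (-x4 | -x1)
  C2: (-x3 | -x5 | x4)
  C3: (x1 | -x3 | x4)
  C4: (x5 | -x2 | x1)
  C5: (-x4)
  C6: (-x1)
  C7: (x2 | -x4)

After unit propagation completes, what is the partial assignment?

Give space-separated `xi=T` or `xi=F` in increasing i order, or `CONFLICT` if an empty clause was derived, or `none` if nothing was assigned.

unit clause [-4] forces x4=F; simplify:
  drop 4 from [-3, -5, 4] -> [-3, -5]
  drop 4 from [1, -3, 4] -> [1, -3]
  satisfied 3 clause(s); 4 remain; assigned so far: [4]
unit clause [-1] forces x1=F; simplify:
  drop 1 from [1, -3] -> [-3]
  drop 1 from [5, -2, 1] -> [5, -2]
  satisfied 1 clause(s); 3 remain; assigned so far: [1, 4]
unit clause [-3] forces x3=F; simplify:
  satisfied 2 clause(s); 1 remain; assigned so far: [1, 3, 4]

Answer: x1=F x3=F x4=F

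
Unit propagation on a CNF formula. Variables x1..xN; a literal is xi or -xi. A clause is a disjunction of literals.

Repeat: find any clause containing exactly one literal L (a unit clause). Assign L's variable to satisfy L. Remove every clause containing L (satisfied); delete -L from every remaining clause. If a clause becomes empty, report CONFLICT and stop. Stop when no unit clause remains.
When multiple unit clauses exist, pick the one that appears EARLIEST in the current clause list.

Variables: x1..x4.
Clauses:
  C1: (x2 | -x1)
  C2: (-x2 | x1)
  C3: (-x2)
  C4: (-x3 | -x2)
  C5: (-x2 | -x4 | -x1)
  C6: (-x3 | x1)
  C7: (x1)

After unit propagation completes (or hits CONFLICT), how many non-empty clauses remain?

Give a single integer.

Answer: 1

Derivation:
unit clause [-2] forces x2=F; simplify:
  drop 2 from [2, -1] -> [-1]
  satisfied 4 clause(s); 3 remain; assigned so far: [2]
unit clause [-1] forces x1=F; simplify:
  drop 1 from [-3, 1] -> [-3]
  drop 1 from [1] -> [] (empty!)
  satisfied 1 clause(s); 2 remain; assigned so far: [1, 2]
CONFLICT (empty clause)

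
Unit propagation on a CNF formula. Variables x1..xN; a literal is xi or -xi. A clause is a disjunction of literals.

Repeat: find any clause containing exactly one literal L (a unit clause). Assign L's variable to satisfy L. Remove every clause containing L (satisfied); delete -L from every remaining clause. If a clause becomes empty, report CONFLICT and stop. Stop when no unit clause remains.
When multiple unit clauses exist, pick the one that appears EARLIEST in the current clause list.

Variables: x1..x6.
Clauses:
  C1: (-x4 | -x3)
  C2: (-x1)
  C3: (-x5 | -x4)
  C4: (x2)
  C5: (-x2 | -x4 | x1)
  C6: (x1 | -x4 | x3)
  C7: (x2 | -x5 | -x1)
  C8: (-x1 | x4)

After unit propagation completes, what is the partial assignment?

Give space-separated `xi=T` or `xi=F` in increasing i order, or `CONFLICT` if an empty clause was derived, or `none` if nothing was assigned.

unit clause [-1] forces x1=F; simplify:
  drop 1 from [-2, -4, 1] -> [-2, -4]
  drop 1 from [1, -4, 3] -> [-4, 3]
  satisfied 3 clause(s); 5 remain; assigned so far: [1]
unit clause [2] forces x2=T; simplify:
  drop -2 from [-2, -4] -> [-4]
  satisfied 1 clause(s); 4 remain; assigned so far: [1, 2]
unit clause [-4] forces x4=F; simplify:
  satisfied 4 clause(s); 0 remain; assigned so far: [1, 2, 4]

Answer: x1=F x2=T x4=F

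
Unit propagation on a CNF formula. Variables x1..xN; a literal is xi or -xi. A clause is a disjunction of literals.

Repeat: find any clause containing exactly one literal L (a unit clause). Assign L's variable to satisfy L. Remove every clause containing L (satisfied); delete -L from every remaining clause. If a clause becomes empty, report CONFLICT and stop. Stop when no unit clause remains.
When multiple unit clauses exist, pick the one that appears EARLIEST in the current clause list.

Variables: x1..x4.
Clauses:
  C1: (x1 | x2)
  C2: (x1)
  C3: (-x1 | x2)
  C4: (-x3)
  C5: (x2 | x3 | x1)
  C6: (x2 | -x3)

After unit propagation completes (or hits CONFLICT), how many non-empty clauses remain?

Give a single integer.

unit clause [1] forces x1=T; simplify:
  drop -1 from [-1, 2] -> [2]
  satisfied 3 clause(s); 3 remain; assigned so far: [1]
unit clause [2] forces x2=T; simplify:
  satisfied 2 clause(s); 1 remain; assigned so far: [1, 2]
unit clause [-3] forces x3=F; simplify:
  satisfied 1 clause(s); 0 remain; assigned so far: [1, 2, 3]

Answer: 0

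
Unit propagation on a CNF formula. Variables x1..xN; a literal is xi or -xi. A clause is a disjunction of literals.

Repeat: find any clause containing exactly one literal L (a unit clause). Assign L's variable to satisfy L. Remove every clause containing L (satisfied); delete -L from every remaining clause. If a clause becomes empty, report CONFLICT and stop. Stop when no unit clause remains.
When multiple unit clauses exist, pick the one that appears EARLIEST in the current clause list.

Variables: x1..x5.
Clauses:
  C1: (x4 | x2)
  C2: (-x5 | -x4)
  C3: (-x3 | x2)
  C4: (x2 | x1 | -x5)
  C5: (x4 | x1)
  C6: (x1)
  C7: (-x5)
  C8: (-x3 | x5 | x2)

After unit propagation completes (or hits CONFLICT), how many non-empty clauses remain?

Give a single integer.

Answer: 3

Derivation:
unit clause [1] forces x1=T; simplify:
  satisfied 3 clause(s); 5 remain; assigned so far: [1]
unit clause [-5] forces x5=F; simplify:
  drop 5 from [-3, 5, 2] -> [-3, 2]
  satisfied 2 clause(s); 3 remain; assigned so far: [1, 5]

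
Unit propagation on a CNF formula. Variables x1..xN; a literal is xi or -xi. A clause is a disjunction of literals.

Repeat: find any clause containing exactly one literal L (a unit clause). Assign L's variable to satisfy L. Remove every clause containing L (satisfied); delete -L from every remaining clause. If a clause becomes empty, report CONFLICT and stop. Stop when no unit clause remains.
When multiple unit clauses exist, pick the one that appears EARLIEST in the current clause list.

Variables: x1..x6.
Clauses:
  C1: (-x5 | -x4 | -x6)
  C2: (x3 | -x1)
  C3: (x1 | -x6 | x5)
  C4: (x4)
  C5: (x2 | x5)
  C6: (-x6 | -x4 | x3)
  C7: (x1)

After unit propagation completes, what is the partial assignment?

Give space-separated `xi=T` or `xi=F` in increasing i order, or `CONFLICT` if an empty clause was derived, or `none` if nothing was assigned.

Answer: x1=T x3=T x4=T

Derivation:
unit clause [4] forces x4=T; simplify:
  drop -4 from [-5, -4, -6] -> [-5, -6]
  drop -4 from [-6, -4, 3] -> [-6, 3]
  satisfied 1 clause(s); 6 remain; assigned so far: [4]
unit clause [1] forces x1=T; simplify:
  drop -1 from [3, -1] -> [3]
  satisfied 2 clause(s); 4 remain; assigned so far: [1, 4]
unit clause [3] forces x3=T; simplify:
  satisfied 2 clause(s); 2 remain; assigned so far: [1, 3, 4]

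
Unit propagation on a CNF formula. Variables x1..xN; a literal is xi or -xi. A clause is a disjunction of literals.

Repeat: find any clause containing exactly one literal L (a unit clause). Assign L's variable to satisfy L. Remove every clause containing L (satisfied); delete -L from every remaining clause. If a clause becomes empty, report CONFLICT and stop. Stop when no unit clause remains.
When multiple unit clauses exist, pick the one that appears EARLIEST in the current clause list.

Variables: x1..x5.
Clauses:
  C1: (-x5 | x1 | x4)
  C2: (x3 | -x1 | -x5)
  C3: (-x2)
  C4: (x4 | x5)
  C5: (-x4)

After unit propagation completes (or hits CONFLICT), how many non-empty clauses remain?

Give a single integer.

unit clause [-2] forces x2=F; simplify:
  satisfied 1 clause(s); 4 remain; assigned so far: [2]
unit clause [-4] forces x4=F; simplify:
  drop 4 from [-5, 1, 4] -> [-5, 1]
  drop 4 from [4, 5] -> [5]
  satisfied 1 clause(s); 3 remain; assigned so far: [2, 4]
unit clause [5] forces x5=T; simplify:
  drop -5 from [-5, 1] -> [1]
  drop -5 from [3, -1, -5] -> [3, -1]
  satisfied 1 clause(s); 2 remain; assigned so far: [2, 4, 5]
unit clause [1] forces x1=T; simplify:
  drop -1 from [3, -1] -> [3]
  satisfied 1 clause(s); 1 remain; assigned so far: [1, 2, 4, 5]
unit clause [3] forces x3=T; simplify:
  satisfied 1 clause(s); 0 remain; assigned so far: [1, 2, 3, 4, 5]

Answer: 0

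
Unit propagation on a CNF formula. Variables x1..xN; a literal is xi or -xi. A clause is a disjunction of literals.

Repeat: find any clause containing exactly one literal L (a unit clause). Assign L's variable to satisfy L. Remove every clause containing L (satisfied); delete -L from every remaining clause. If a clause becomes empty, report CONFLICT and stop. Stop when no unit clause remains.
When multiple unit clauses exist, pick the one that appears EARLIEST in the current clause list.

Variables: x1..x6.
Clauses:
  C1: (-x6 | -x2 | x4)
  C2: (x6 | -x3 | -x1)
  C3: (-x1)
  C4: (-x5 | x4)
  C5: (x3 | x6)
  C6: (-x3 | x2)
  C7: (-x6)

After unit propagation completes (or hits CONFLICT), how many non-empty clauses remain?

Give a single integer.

Answer: 1

Derivation:
unit clause [-1] forces x1=F; simplify:
  satisfied 2 clause(s); 5 remain; assigned so far: [1]
unit clause [-6] forces x6=F; simplify:
  drop 6 from [3, 6] -> [3]
  satisfied 2 clause(s); 3 remain; assigned so far: [1, 6]
unit clause [3] forces x3=T; simplify:
  drop -3 from [-3, 2] -> [2]
  satisfied 1 clause(s); 2 remain; assigned so far: [1, 3, 6]
unit clause [2] forces x2=T; simplify:
  satisfied 1 clause(s); 1 remain; assigned so far: [1, 2, 3, 6]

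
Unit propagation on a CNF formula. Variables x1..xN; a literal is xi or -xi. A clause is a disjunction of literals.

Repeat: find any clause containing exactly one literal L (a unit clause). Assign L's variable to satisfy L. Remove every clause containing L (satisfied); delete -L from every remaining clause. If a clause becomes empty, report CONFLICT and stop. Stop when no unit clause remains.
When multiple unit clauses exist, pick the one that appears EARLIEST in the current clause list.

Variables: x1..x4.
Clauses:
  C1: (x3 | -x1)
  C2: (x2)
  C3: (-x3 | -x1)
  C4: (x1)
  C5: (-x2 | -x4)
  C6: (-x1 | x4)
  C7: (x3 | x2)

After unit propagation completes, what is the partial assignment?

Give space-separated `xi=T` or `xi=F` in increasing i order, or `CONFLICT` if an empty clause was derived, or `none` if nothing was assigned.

unit clause [2] forces x2=T; simplify:
  drop -2 from [-2, -4] -> [-4]
  satisfied 2 clause(s); 5 remain; assigned so far: [2]
unit clause [1] forces x1=T; simplify:
  drop -1 from [3, -1] -> [3]
  drop -1 from [-3, -1] -> [-3]
  drop -1 from [-1, 4] -> [4]
  satisfied 1 clause(s); 4 remain; assigned so far: [1, 2]
unit clause [3] forces x3=T; simplify:
  drop -3 from [-3] -> [] (empty!)
  satisfied 1 clause(s); 3 remain; assigned so far: [1, 2, 3]
CONFLICT (empty clause)

Answer: CONFLICT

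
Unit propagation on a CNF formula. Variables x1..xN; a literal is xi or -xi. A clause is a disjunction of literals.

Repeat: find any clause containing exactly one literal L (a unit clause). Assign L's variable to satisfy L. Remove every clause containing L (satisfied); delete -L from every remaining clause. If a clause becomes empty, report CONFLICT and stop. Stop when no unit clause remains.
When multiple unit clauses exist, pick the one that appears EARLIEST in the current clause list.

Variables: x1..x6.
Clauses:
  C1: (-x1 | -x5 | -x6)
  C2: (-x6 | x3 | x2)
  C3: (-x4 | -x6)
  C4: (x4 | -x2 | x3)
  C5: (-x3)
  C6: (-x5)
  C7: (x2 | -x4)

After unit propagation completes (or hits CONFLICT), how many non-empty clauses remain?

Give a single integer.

unit clause [-3] forces x3=F; simplify:
  drop 3 from [-6, 3, 2] -> [-6, 2]
  drop 3 from [4, -2, 3] -> [4, -2]
  satisfied 1 clause(s); 6 remain; assigned so far: [3]
unit clause [-5] forces x5=F; simplify:
  satisfied 2 clause(s); 4 remain; assigned so far: [3, 5]

Answer: 4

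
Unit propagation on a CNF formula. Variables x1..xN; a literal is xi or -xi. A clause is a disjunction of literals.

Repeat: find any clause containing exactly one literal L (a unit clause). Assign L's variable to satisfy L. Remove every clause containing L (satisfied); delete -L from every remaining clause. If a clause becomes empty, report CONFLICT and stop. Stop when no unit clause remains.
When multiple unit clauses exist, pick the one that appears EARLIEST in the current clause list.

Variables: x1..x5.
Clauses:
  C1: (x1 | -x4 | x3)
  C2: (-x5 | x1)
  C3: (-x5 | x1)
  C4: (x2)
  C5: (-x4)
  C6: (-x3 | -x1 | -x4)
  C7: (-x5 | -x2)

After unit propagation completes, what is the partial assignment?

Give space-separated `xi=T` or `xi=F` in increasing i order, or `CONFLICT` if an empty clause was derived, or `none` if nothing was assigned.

Answer: x2=T x4=F x5=F

Derivation:
unit clause [2] forces x2=T; simplify:
  drop -2 from [-5, -2] -> [-5]
  satisfied 1 clause(s); 6 remain; assigned so far: [2]
unit clause [-4] forces x4=F; simplify:
  satisfied 3 clause(s); 3 remain; assigned so far: [2, 4]
unit clause [-5] forces x5=F; simplify:
  satisfied 3 clause(s); 0 remain; assigned so far: [2, 4, 5]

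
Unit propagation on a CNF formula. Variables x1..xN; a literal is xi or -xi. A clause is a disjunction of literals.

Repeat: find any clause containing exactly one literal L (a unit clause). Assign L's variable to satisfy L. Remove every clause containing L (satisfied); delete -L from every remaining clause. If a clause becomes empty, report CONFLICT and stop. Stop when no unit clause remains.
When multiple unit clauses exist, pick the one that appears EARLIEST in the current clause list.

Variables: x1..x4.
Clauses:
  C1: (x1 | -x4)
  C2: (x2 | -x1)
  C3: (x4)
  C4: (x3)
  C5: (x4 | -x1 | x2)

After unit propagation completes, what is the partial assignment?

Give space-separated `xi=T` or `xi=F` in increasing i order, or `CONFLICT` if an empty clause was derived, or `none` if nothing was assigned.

Answer: x1=T x2=T x3=T x4=T

Derivation:
unit clause [4] forces x4=T; simplify:
  drop -4 from [1, -4] -> [1]
  satisfied 2 clause(s); 3 remain; assigned so far: [4]
unit clause [1] forces x1=T; simplify:
  drop -1 from [2, -1] -> [2]
  satisfied 1 clause(s); 2 remain; assigned so far: [1, 4]
unit clause [2] forces x2=T; simplify:
  satisfied 1 clause(s); 1 remain; assigned so far: [1, 2, 4]
unit clause [3] forces x3=T; simplify:
  satisfied 1 clause(s); 0 remain; assigned so far: [1, 2, 3, 4]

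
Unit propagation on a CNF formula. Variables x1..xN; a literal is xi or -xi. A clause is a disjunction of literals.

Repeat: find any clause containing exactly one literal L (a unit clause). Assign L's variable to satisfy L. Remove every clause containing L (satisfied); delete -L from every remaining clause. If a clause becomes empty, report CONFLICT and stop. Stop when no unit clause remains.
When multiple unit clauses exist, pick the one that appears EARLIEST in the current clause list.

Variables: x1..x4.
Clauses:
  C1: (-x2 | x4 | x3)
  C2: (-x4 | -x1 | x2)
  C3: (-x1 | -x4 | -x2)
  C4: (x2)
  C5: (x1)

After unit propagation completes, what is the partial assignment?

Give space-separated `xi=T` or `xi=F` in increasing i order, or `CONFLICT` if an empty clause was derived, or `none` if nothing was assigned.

Answer: x1=T x2=T x3=T x4=F

Derivation:
unit clause [2] forces x2=T; simplify:
  drop -2 from [-2, 4, 3] -> [4, 3]
  drop -2 from [-1, -4, -2] -> [-1, -4]
  satisfied 2 clause(s); 3 remain; assigned so far: [2]
unit clause [1] forces x1=T; simplify:
  drop -1 from [-1, -4] -> [-4]
  satisfied 1 clause(s); 2 remain; assigned so far: [1, 2]
unit clause [-4] forces x4=F; simplify:
  drop 4 from [4, 3] -> [3]
  satisfied 1 clause(s); 1 remain; assigned so far: [1, 2, 4]
unit clause [3] forces x3=T; simplify:
  satisfied 1 clause(s); 0 remain; assigned so far: [1, 2, 3, 4]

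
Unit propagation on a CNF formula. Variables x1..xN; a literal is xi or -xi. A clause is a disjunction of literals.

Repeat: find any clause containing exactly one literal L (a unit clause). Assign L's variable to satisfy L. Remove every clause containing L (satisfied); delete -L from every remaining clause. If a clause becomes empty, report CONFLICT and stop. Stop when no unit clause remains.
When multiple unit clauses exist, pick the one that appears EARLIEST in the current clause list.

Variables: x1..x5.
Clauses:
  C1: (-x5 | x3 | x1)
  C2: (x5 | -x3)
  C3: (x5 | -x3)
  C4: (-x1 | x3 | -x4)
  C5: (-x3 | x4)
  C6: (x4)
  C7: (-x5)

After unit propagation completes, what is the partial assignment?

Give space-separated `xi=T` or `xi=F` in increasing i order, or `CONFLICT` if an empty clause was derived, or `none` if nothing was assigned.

Answer: x1=F x3=F x4=T x5=F

Derivation:
unit clause [4] forces x4=T; simplify:
  drop -4 from [-1, 3, -4] -> [-1, 3]
  satisfied 2 clause(s); 5 remain; assigned so far: [4]
unit clause [-5] forces x5=F; simplify:
  drop 5 from [5, -3] -> [-3]
  drop 5 from [5, -3] -> [-3]
  satisfied 2 clause(s); 3 remain; assigned so far: [4, 5]
unit clause [-3] forces x3=F; simplify:
  drop 3 from [-1, 3] -> [-1]
  satisfied 2 clause(s); 1 remain; assigned so far: [3, 4, 5]
unit clause [-1] forces x1=F; simplify:
  satisfied 1 clause(s); 0 remain; assigned so far: [1, 3, 4, 5]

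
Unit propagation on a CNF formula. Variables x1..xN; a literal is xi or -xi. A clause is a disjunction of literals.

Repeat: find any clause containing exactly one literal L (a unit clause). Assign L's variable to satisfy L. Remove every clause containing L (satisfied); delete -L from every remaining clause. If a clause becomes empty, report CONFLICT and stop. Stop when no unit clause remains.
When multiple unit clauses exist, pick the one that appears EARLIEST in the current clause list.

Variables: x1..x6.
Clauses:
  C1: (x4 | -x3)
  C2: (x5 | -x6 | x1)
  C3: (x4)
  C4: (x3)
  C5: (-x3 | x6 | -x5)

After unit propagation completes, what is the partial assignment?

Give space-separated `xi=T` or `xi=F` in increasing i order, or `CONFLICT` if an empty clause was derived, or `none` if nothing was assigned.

unit clause [4] forces x4=T; simplify:
  satisfied 2 clause(s); 3 remain; assigned so far: [4]
unit clause [3] forces x3=T; simplify:
  drop -3 from [-3, 6, -5] -> [6, -5]
  satisfied 1 clause(s); 2 remain; assigned so far: [3, 4]

Answer: x3=T x4=T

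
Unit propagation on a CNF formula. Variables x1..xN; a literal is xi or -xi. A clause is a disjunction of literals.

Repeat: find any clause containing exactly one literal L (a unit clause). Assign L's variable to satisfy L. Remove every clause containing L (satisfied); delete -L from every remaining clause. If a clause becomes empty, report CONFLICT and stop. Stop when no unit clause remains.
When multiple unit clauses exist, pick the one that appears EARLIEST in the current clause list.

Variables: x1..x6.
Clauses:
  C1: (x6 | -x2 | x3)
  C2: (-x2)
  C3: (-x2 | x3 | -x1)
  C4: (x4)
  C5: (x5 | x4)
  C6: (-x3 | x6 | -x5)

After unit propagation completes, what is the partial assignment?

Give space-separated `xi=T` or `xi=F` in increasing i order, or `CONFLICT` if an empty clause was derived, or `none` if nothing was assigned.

Answer: x2=F x4=T

Derivation:
unit clause [-2] forces x2=F; simplify:
  satisfied 3 clause(s); 3 remain; assigned so far: [2]
unit clause [4] forces x4=T; simplify:
  satisfied 2 clause(s); 1 remain; assigned so far: [2, 4]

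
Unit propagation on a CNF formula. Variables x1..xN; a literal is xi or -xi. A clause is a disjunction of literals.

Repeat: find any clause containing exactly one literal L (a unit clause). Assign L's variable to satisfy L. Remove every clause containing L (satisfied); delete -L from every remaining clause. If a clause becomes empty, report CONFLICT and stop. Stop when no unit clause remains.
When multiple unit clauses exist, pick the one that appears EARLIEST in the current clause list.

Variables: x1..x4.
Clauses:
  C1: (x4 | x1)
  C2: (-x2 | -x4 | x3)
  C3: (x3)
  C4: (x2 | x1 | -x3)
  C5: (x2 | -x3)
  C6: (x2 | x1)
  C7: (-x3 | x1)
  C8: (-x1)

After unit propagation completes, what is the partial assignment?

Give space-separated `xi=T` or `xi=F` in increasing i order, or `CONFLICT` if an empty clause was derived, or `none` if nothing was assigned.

unit clause [3] forces x3=T; simplify:
  drop -3 from [2, 1, -3] -> [2, 1]
  drop -3 from [2, -3] -> [2]
  drop -3 from [-3, 1] -> [1]
  satisfied 2 clause(s); 6 remain; assigned so far: [3]
unit clause [2] forces x2=T; simplify:
  satisfied 3 clause(s); 3 remain; assigned so far: [2, 3]
unit clause [1] forces x1=T; simplify:
  drop -1 from [-1] -> [] (empty!)
  satisfied 2 clause(s); 1 remain; assigned so far: [1, 2, 3]
CONFLICT (empty clause)

Answer: CONFLICT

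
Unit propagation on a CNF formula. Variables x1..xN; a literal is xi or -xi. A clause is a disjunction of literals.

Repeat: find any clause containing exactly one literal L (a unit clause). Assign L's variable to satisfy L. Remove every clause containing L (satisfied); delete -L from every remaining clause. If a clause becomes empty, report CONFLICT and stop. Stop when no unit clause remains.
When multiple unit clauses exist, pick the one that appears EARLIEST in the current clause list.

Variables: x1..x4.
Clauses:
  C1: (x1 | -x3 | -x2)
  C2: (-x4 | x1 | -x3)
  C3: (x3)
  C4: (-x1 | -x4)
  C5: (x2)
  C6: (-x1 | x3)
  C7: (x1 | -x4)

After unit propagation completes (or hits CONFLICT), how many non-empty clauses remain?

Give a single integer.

Answer: 0

Derivation:
unit clause [3] forces x3=T; simplify:
  drop -3 from [1, -3, -2] -> [1, -2]
  drop -3 from [-4, 1, -3] -> [-4, 1]
  satisfied 2 clause(s); 5 remain; assigned so far: [3]
unit clause [2] forces x2=T; simplify:
  drop -2 from [1, -2] -> [1]
  satisfied 1 clause(s); 4 remain; assigned so far: [2, 3]
unit clause [1] forces x1=T; simplify:
  drop -1 from [-1, -4] -> [-4]
  satisfied 3 clause(s); 1 remain; assigned so far: [1, 2, 3]
unit clause [-4] forces x4=F; simplify:
  satisfied 1 clause(s); 0 remain; assigned so far: [1, 2, 3, 4]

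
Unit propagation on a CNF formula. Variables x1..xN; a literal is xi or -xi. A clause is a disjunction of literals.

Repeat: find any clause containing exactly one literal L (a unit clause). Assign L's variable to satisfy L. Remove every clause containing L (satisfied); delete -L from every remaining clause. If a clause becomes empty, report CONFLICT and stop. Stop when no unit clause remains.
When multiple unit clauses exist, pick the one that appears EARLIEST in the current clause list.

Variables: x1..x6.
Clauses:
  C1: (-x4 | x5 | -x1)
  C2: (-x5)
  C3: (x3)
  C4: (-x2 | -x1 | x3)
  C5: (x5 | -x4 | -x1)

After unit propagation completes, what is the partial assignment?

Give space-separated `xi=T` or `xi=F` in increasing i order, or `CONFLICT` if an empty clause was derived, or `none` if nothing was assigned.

Answer: x3=T x5=F

Derivation:
unit clause [-5] forces x5=F; simplify:
  drop 5 from [-4, 5, -1] -> [-4, -1]
  drop 5 from [5, -4, -1] -> [-4, -1]
  satisfied 1 clause(s); 4 remain; assigned so far: [5]
unit clause [3] forces x3=T; simplify:
  satisfied 2 clause(s); 2 remain; assigned so far: [3, 5]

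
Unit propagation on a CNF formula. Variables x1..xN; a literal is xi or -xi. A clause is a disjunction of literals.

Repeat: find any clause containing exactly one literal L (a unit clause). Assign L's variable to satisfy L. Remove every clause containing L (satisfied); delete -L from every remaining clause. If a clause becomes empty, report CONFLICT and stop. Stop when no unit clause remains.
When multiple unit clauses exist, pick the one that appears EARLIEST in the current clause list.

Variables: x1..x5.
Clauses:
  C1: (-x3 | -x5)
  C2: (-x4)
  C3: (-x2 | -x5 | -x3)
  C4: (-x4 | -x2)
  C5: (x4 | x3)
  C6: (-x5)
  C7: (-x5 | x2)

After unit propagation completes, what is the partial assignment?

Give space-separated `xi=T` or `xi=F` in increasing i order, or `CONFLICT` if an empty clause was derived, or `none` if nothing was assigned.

Answer: x3=T x4=F x5=F

Derivation:
unit clause [-4] forces x4=F; simplify:
  drop 4 from [4, 3] -> [3]
  satisfied 2 clause(s); 5 remain; assigned so far: [4]
unit clause [3] forces x3=T; simplify:
  drop -3 from [-3, -5] -> [-5]
  drop -3 from [-2, -5, -3] -> [-2, -5]
  satisfied 1 clause(s); 4 remain; assigned so far: [3, 4]
unit clause [-5] forces x5=F; simplify:
  satisfied 4 clause(s); 0 remain; assigned so far: [3, 4, 5]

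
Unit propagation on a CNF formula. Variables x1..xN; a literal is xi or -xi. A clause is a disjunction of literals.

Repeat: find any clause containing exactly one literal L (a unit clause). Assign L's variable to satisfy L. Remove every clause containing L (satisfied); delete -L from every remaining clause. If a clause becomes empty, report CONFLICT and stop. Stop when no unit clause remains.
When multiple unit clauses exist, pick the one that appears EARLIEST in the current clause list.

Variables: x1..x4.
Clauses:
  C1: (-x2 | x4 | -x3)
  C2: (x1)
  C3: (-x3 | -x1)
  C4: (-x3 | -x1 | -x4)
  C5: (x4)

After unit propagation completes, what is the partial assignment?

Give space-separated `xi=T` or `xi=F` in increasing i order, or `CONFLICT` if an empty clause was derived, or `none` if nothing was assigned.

Answer: x1=T x3=F x4=T

Derivation:
unit clause [1] forces x1=T; simplify:
  drop -1 from [-3, -1] -> [-3]
  drop -1 from [-3, -1, -4] -> [-3, -4]
  satisfied 1 clause(s); 4 remain; assigned so far: [1]
unit clause [-3] forces x3=F; simplify:
  satisfied 3 clause(s); 1 remain; assigned so far: [1, 3]
unit clause [4] forces x4=T; simplify:
  satisfied 1 clause(s); 0 remain; assigned so far: [1, 3, 4]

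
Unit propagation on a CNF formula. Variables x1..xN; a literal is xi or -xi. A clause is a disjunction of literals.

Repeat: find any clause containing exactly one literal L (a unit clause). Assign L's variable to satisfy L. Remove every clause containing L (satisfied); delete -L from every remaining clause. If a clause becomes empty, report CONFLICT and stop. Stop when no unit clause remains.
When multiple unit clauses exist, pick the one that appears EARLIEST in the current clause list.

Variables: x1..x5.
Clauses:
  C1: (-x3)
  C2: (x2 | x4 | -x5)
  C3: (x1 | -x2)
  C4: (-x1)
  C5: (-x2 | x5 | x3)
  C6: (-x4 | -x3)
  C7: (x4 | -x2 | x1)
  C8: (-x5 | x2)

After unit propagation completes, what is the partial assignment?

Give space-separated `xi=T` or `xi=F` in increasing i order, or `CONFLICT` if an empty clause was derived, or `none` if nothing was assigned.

unit clause [-3] forces x3=F; simplify:
  drop 3 from [-2, 5, 3] -> [-2, 5]
  satisfied 2 clause(s); 6 remain; assigned so far: [3]
unit clause [-1] forces x1=F; simplify:
  drop 1 from [1, -2] -> [-2]
  drop 1 from [4, -2, 1] -> [4, -2]
  satisfied 1 clause(s); 5 remain; assigned so far: [1, 3]
unit clause [-2] forces x2=F; simplify:
  drop 2 from [2, 4, -5] -> [4, -5]
  drop 2 from [-5, 2] -> [-5]
  satisfied 3 clause(s); 2 remain; assigned so far: [1, 2, 3]
unit clause [-5] forces x5=F; simplify:
  satisfied 2 clause(s); 0 remain; assigned so far: [1, 2, 3, 5]

Answer: x1=F x2=F x3=F x5=F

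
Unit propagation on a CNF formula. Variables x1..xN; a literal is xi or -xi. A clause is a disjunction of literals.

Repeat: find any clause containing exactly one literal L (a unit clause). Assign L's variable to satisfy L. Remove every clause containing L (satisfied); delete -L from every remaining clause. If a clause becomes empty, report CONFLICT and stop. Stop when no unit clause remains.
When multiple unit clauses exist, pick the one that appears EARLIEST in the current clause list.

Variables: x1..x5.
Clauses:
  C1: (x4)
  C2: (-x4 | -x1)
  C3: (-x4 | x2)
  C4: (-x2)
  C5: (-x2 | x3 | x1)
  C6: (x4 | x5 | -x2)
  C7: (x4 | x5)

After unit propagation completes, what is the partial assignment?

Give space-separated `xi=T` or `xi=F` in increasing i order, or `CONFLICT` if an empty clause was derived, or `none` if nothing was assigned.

unit clause [4] forces x4=T; simplify:
  drop -4 from [-4, -1] -> [-1]
  drop -4 from [-4, 2] -> [2]
  satisfied 3 clause(s); 4 remain; assigned so far: [4]
unit clause [-1] forces x1=F; simplify:
  drop 1 from [-2, 3, 1] -> [-2, 3]
  satisfied 1 clause(s); 3 remain; assigned so far: [1, 4]
unit clause [2] forces x2=T; simplify:
  drop -2 from [-2] -> [] (empty!)
  drop -2 from [-2, 3] -> [3]
  satisfied 1 clause(s); 2 remain; assigned so far: [1, 2, 4]
CONFLICT (empty clause)

Answer: CONFLICT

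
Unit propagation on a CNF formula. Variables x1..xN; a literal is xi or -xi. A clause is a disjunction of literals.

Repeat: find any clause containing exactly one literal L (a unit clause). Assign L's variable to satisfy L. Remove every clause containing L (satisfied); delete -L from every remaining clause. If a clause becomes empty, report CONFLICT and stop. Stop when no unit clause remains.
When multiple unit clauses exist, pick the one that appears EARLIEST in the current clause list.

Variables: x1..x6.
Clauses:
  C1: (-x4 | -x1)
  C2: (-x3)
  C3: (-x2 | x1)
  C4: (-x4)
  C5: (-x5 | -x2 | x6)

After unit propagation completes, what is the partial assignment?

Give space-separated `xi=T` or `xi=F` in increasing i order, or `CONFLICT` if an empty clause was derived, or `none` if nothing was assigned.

Answer: x3=F x4=F

Derivation:
unit clause [-3] forces x3=F; simplify:
  satisfied 1 clause(s); 4 remain; assigned so far: [3]
unit clause [-4] forces x4=F; simplify:
  satisfied 2 clause(s); 2 remain; assigned so far: [3, 4]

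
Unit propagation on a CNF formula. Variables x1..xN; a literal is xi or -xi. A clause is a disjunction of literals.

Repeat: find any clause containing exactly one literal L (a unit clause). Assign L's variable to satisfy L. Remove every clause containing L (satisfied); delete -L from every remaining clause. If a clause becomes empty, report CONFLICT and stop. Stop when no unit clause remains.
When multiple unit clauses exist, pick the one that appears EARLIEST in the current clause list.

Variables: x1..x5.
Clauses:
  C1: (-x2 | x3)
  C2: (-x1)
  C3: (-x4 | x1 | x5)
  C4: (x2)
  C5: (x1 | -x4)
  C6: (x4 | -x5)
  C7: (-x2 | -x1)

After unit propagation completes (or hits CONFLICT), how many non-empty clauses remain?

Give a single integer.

Answer: 0

Derivation:
unit clause [-1] forces x1=F; simplify:
  drop 1 from [-4, 1, 5] -> [-4, 5]
  drop 1 from [1, -4] -> [-4]
  satisfied 2 clause(s); 5 remain; assigned so far: [1]
unit clause [2] forces x2=T; simplify:
  drop -2 from [-2, 3] -> [3]
  satisfied 1 clause(s); 4 remain; assigned so far: [1, 2]
unit clause [3] forces x3=T; simplify:
  satisfied 1 clause(s); 3 remain; assigned so far: [1, 2, 3]
unit clause [-4] forces x4=F; simplify:
  drop 4 from [4, -5] -> [-5]
  satisfied 2 clause(s); 1 remain; assigned so far: [1, 2, 3, 4]
unit clause [-5] forces x5=F; simplify:
  satisfied 1 clause(s); 0 remain; assigned so far: [1, 2, 3, 4, 5]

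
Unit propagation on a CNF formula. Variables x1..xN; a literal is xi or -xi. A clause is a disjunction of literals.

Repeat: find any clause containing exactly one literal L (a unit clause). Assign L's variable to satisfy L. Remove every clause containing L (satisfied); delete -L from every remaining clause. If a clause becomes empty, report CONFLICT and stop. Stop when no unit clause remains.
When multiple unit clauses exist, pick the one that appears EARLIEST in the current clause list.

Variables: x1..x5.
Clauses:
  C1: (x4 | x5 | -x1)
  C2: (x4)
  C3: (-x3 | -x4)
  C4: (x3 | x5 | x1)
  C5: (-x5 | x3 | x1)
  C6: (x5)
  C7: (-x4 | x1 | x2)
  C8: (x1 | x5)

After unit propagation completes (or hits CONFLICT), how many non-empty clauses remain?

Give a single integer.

Answer: 0

Derivation:
unit clause [4] forces x4=T; simplify:
  drop -4 from [-3, -4] -> [-3]
  drop -4 from [-4, 1, 2] -> [1, 2]
  satisfied 2 clause(s); 6 remain; assigned so far: [4]
unit clause [-3] forces x3=F; simplify:
  drop 3 from [3, 5, 1] -> [5, 1]
  drop 3 from [-5, 3, 1] -> [-5, 1]
  satisfied 1 clause(s); 5 remain; assigned so far: [3, 4]
unit clause [5] forces x5=T; simplify:
  drop -5 from [-5, 1] -> [1]
  satisfied 3 clause(s); 2 remain; assigned so far: [3, 4, 5]
unit clause [1] forces x1=T; simplify:
  satisfied 2 clause(s); 0 remain; assigned so far: [1, 3, 4, 5]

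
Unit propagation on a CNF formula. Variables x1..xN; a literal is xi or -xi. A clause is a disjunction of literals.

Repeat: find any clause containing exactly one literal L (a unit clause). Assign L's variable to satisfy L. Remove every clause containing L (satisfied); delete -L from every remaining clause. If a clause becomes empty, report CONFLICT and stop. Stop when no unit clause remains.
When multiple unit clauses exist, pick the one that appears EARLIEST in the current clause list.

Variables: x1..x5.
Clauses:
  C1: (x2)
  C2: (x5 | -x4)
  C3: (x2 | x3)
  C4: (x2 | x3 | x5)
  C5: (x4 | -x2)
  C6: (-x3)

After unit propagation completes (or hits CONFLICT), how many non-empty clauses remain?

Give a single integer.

unit clause [2] forces x2=T; simplify:
  drop -2 from [4, -2] -> [4]
  satisfied 3 clause(s); 3 remain; assigned so far: [2]
unit clause [4] forces x4=T; simplify:
  drop -4 from [5, -4] -> [5]
  satisfied 1 clause(s); 2 remain; assigned so far: [2, 4]
unit clause [5] forces x5=T; simplify:
  satisfied 1 clause(s); 1 remain; assigned so far: [2, 4, 5]
unit clause [-3] forces x3=F; simplify:
  satisfied 1 clause(s); 0 remain; assigned so far: [2, 3, 4, 5]

Answer: 0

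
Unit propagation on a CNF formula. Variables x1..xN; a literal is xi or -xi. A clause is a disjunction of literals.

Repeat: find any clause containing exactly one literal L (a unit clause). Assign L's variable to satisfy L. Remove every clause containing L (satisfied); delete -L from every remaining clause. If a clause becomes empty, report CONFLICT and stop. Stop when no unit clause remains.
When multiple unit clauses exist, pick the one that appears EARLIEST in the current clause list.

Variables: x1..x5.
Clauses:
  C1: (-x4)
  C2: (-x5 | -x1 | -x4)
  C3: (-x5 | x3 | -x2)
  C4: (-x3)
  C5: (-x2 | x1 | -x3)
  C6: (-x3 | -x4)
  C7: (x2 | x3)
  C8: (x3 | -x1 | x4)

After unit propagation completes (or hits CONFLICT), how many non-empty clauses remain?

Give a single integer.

unit clause [-4] forces x4=F; simplify:
  drop 4 from [3, -1, 4] -> [3, -1]
  satisfied 3 clause(s); 5 remain; assigned so far: [4]
unit clause [-3] forces x3=F; simplify:
  drop 3 from [-5, 3, -2] -> [-5, -2]
  drop 3 from [2, 3] -> [2]
  drop 3 from [3, -1] -> [-1]
  satisfied 2 clause(s); 3 remain; assigned so far: [3, 4]
unit clause [2] forces x2=T; simplify:
  drop -2 from [-5, -2] -> [-5]
  satisfied 1 clause(s); 2 remain; assigned so far: [2, 3, 4]
unit clause [-5] forces x5=F; simplify:
  satisfied 1 clause(s); 1 remain; assigned so far: [2, 3, 4, 5]
unit clause [-1] forces x1=F; simplify:
  satisfied 1 clause(s); 0 remain; assigned so far: [1, 2, 3, 4, 5]

Answer: 0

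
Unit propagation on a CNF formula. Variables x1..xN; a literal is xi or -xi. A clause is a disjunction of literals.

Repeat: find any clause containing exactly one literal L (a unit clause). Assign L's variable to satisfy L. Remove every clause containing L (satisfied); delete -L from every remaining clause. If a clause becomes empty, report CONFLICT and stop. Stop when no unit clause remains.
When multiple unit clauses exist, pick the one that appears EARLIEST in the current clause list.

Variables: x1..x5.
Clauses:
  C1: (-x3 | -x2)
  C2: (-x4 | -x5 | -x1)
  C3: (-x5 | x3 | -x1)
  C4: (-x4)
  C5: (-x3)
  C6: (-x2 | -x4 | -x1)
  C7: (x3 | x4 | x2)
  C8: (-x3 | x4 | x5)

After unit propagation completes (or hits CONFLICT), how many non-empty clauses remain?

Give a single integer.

Answer: 1

Derivation:
unit clause [-4] forces x4=F; simplify:
  drop 4 from [3, 4, 2] -> [3, 2]
  drop 4 from [-3, 4, 5] -> [-3, 5]
  satisfied 3 clause(s); 5 remain; assigned so far: [4]
unit clause [-3] forces x3=F; simplify:
  drop 3 from [-5, 3, -1] -> [-5, -1]
  drop 3 from [3, 2] -> [2]
  satisfied 3 clause(s); 2 remain; assigned so far: [3, 4]
unit clause [2] forces x2=T; simplify:
  satisfied 1 clause(s); 1 remain; assigned so far: [2, 3, 4]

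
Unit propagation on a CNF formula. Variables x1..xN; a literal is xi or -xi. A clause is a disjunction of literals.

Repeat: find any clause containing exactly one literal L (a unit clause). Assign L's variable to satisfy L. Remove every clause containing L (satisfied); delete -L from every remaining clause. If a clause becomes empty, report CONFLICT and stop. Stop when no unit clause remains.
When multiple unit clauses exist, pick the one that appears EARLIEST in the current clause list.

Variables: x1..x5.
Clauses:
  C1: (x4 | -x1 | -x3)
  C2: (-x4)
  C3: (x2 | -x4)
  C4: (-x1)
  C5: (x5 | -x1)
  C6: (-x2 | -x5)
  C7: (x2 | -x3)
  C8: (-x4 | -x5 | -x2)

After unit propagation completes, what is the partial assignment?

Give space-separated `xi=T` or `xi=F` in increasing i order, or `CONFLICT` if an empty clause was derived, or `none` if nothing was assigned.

unit clause [-4] forces x4=F; simplify:
  drop 4 from [4, -1, -3] -> [-1, -3]
  satisfied 3 clause(s); 5 remain; assigned so far: [4]
unit clause [-1] forces x1=F; simplify:
  satisfied 3 clause(s); 2 remain; assigned so far: [1, 4]

Answer: x1=F x4=F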